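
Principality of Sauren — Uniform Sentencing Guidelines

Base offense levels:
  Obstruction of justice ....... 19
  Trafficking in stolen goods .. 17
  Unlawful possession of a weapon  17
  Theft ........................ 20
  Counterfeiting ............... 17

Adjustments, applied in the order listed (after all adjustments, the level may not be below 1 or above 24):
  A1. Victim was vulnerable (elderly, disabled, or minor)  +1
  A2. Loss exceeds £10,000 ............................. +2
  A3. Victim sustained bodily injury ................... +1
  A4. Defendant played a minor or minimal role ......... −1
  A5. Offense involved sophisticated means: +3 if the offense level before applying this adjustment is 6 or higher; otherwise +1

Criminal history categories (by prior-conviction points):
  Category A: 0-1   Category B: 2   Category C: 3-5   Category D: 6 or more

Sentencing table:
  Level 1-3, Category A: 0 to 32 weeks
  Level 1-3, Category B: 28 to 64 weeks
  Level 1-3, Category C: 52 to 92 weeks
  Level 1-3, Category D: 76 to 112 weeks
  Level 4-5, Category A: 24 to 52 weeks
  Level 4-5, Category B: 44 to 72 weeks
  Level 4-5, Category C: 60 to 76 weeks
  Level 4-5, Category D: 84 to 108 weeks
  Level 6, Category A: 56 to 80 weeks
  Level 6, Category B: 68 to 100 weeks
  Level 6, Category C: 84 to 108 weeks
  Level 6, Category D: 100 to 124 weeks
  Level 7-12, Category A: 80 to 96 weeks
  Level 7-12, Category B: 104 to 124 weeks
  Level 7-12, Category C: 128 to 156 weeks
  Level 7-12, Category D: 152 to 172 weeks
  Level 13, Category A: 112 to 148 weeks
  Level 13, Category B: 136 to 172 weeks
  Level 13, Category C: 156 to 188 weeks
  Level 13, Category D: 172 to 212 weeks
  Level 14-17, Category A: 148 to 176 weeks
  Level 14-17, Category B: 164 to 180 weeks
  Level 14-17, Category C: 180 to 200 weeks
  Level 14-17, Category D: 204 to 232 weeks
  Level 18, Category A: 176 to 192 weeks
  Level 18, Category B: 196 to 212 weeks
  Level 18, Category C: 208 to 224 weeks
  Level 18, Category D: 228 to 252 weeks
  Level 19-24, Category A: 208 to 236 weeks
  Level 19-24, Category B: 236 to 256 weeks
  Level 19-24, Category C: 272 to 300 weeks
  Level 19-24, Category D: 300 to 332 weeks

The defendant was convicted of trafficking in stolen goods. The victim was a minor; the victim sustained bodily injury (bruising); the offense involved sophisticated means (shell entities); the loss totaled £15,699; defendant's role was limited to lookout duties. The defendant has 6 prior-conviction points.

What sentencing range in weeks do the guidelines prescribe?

300-332 weeks

Base offense level for trafficking in stolen goods: 17.
A1 applies: 17 + 1 = 18.
A2 applies: 18 + 2 = 20.
A3 applies: 20 + 1 = 21.
A4 applies: 21 − 1 = 20.
A5 applies (level before this adjustment is 20 ≥ 6, so +3): 20 + 3 = 23.
Final offense level: 23.
Criminal history: 6 prior points → Category D (6+).
Level 23 falls in the 19-24 band.
Grid: Level 19-24 × Category D = 300-332 weeks.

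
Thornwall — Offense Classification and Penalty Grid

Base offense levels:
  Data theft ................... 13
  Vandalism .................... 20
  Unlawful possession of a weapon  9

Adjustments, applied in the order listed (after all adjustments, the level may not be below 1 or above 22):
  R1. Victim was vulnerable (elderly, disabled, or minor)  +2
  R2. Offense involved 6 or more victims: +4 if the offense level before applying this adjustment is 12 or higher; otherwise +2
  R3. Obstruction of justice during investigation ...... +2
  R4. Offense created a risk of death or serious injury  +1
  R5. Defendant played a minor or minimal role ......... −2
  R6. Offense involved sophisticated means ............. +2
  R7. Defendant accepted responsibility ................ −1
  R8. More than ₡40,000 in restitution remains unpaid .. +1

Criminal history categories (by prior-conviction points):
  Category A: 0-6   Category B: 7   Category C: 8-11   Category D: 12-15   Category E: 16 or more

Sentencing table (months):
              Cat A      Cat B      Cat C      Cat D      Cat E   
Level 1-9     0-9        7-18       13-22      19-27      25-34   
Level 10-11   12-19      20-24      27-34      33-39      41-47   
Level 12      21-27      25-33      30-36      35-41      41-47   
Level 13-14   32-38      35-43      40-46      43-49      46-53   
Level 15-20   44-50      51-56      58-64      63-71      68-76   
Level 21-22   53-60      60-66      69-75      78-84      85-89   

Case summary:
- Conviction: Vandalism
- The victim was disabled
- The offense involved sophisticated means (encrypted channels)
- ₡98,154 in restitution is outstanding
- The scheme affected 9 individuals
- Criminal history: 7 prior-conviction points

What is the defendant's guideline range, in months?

60-66 months

Base offense level for vandalism: 20.
R1 applies: 20 + 2 = 22.
R2 applies (level before this adjustment is 22 ≥ 12, so +4): 22 + 4 = 26.
R5 does not apply.
R6 applies: 26 + 2 = 28.
R7 does not apply.
R8 applies: 28 + 1 = 29.
Level 29 exceeds the maximum of 22; capped at 22.
Final offense level: 22.
Criminal history: 7 prior points → Category B (7).
Level 22 falls in the 21-22 band.
Grid: Level 21-22 × Category B = 60-66 months.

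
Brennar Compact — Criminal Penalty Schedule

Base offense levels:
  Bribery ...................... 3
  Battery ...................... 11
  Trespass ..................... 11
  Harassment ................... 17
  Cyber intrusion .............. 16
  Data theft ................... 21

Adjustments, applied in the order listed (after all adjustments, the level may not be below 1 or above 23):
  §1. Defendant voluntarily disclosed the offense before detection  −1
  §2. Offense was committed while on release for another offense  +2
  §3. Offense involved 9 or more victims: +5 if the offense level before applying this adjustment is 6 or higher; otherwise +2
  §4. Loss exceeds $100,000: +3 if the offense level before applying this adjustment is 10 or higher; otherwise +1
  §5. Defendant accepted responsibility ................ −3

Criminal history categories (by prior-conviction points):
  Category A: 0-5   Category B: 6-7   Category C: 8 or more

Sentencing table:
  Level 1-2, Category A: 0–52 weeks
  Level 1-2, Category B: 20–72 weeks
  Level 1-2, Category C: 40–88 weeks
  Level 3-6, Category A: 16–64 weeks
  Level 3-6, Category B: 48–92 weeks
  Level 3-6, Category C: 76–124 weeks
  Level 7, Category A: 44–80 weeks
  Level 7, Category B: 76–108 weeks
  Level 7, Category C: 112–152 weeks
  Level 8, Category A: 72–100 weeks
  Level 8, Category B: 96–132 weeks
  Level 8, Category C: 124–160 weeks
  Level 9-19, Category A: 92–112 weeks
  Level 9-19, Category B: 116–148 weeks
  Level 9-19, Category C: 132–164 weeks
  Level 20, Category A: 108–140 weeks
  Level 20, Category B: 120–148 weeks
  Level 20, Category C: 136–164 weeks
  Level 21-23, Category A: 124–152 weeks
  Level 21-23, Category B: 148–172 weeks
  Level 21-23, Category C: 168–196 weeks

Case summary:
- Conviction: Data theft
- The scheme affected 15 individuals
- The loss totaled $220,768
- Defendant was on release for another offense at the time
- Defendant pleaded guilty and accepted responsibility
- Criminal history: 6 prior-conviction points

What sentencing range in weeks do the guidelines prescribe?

Base offense level for data theft: 21.
§1 does not apply.
§2 applies: 21 + 2 = 23.
§3 applies (level before this adjustment is 23 ≥ 6, so +5): 23 + 5 = 28.
§4 applies (level before this adjustment is 28 ≥ 10, so +3): 28 + 3 = 31.
§5 applies: 31 − 3 = 28.
Level 28 exceeds the maximum of 23; capped at 23.
Final offense level: 23.
Criminal history: 6 prior points → Category B (6-7).
Level 23 falls in the 21-23 band.
Grid: Level 21-23 × Category B = 148-172 weeks.

148-172 weeks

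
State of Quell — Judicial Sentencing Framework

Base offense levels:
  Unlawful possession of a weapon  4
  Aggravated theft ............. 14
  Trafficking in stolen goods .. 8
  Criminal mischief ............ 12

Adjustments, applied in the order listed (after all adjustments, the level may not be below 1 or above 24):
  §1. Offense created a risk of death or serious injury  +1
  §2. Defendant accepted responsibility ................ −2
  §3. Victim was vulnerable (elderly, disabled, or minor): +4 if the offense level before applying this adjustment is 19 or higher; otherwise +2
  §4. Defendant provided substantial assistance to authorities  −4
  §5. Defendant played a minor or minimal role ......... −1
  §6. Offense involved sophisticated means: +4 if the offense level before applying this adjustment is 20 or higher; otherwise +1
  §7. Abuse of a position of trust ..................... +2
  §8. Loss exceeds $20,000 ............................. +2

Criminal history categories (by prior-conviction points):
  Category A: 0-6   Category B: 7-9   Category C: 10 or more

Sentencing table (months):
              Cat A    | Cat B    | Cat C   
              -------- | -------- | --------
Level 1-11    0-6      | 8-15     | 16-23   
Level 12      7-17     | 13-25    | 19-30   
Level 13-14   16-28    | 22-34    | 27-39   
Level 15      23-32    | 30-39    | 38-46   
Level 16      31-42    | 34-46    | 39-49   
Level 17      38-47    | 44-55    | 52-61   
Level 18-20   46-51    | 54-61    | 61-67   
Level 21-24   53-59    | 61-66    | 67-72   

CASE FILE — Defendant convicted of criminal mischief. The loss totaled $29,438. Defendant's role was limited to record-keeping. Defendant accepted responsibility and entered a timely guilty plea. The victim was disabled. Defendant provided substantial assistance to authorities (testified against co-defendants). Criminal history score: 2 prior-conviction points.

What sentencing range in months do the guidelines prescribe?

Base offense level for criminal mischief: 12.
§2 applies: 12 − 2 = 10.
§3 applies (level before this adjustment is 10 < 19, so +2): 10 + 2 = 12.
§4 applies: 12 − 4 = 8.
§5 applies: 8 − 1 = 7.
§6 does not apply.
§8 applies: 7 + 2 = 9.
Final offense level: 9.
Criminal history: 2 prior points → Category A (0-6).
Level 9 falls in the 1-11 band.
Grid: Level 1-11 × Category A = 0-6 months.

0-6 months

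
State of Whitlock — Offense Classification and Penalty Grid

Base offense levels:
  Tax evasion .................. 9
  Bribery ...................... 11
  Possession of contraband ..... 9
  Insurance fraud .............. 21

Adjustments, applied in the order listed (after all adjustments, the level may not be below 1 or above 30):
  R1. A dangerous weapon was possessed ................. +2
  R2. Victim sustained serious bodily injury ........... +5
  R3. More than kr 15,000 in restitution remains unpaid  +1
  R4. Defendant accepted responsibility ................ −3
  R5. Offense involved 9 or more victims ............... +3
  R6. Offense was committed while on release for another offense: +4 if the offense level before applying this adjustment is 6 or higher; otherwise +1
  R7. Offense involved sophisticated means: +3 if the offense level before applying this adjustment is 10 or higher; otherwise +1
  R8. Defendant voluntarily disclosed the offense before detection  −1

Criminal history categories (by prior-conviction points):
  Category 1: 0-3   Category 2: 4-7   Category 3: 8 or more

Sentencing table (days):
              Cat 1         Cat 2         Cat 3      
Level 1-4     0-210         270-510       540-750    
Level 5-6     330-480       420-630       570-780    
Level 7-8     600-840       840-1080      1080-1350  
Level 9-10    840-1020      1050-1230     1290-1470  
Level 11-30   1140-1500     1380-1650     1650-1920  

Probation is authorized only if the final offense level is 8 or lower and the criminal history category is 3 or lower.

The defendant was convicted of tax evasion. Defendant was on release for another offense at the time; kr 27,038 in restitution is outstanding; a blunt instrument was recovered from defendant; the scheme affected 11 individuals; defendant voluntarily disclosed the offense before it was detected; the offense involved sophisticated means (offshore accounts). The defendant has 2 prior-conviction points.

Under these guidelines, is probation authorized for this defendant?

Base offense level for tax evasion: 9.
R1 applies: 9 + 2 = 11.
R2 does not apply.
R3 applies: 11 + 1 = 12.
R4 does not apply.
R5 applies: 12 + 3 = 15.
R6 applies (level before this adjustment is 15 ≥ 6, so +4): 15 + 4 = 19.
R7 applies (level before this adjustment is 19 ≥ 10, so +3): 19 + 3 = 22.
R8 applies: 22 − 1 = 21.
Final offense level: 21.
Criminal history: 2 prior points → Category 1 (0-3).
Level 21 falls in the 11-30 band.
Grid: Level 11-30 × Category 1 = 1140-1500 days.
Probation check: level 21 > 8 and category 1 ≤ 3 → not eligible.

No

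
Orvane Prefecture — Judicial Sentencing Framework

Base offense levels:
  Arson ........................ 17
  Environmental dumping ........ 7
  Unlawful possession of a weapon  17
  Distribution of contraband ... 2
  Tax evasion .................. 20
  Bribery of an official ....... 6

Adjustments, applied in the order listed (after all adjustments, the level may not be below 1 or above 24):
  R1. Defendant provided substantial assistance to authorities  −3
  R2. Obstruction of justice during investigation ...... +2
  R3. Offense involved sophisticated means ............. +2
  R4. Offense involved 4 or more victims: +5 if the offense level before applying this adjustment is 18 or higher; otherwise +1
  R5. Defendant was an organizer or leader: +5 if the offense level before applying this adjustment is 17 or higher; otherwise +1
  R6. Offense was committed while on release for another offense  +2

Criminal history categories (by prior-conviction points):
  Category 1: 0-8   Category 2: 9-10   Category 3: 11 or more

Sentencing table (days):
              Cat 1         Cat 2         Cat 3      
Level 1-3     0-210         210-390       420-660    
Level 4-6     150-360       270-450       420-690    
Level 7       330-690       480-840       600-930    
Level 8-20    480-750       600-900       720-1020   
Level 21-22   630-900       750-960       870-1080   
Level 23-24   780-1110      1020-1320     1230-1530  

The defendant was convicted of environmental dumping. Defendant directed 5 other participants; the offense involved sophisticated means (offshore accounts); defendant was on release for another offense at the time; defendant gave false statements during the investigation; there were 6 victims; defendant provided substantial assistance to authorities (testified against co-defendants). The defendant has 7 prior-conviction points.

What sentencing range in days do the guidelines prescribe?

480-750 days

Base offense level for environmental dumping: 7.
R1 applies: 7 − 3 = 4.
R2 applies: 4 + 2 = 6.
R3 applies: 6 + 2 = 8.
R4 applies (level before this adjustment is 8 < 18, so +1): 8 + 1 = 9.
R5 applies (level before this adjustment is 9 < 17, so +1): 9 + 1 = 10.
R6 applies: 10 + 2 = 12.
Final offense level: 12.
Criminal history: 7 prior points → Category 1 (0-8).
Level 12 falls in the 8-20 band.
Grid: Level 8-20 × Category 1 = 480-750 days.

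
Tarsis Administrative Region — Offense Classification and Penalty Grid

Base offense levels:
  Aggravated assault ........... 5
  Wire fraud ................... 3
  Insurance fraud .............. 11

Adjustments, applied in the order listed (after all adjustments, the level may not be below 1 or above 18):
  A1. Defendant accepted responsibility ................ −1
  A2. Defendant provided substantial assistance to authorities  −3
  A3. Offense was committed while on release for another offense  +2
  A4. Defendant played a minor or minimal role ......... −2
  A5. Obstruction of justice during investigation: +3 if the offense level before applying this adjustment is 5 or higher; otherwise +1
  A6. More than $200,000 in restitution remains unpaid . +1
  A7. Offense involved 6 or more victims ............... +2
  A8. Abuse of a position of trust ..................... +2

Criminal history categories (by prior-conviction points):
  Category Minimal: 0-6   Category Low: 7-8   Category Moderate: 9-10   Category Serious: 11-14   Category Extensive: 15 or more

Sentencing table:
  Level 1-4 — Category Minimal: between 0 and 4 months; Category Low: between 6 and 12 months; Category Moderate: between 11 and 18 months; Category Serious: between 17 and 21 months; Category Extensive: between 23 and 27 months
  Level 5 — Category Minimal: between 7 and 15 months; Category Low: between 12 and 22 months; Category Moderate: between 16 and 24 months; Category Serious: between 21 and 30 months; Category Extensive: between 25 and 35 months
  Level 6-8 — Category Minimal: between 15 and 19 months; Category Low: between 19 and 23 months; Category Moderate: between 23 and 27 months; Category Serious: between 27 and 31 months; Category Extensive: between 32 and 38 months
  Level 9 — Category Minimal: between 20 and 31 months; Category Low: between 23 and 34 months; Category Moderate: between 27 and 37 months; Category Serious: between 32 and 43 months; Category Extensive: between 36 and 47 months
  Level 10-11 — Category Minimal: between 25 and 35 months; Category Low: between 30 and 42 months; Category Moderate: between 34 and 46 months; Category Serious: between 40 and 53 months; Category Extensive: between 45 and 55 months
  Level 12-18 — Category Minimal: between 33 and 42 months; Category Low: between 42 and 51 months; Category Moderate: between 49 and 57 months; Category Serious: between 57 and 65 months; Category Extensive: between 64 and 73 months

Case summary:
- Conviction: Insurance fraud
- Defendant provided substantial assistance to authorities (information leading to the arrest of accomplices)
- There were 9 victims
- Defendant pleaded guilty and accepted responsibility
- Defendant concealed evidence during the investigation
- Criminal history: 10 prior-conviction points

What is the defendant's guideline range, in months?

Base offense level for insurance fraud: 11.
A1 applies: 11 − 1 = 10.
A2 applies: 10 − 3 = 7.
A5 applies (level before this adjustment is 7 ≥ 5, so +3): 7 + 3 = 10.
A6 does not apply.
A7 applies: 10 + 2 = 12.
Final offense level: 12.
Criminal history: 10 prior points → Category Moderate (9-10).
Level 12 falls in the 12-18 band.
Grid: Level 12-18 × Category Moderate = 49-57 months.

49-57 months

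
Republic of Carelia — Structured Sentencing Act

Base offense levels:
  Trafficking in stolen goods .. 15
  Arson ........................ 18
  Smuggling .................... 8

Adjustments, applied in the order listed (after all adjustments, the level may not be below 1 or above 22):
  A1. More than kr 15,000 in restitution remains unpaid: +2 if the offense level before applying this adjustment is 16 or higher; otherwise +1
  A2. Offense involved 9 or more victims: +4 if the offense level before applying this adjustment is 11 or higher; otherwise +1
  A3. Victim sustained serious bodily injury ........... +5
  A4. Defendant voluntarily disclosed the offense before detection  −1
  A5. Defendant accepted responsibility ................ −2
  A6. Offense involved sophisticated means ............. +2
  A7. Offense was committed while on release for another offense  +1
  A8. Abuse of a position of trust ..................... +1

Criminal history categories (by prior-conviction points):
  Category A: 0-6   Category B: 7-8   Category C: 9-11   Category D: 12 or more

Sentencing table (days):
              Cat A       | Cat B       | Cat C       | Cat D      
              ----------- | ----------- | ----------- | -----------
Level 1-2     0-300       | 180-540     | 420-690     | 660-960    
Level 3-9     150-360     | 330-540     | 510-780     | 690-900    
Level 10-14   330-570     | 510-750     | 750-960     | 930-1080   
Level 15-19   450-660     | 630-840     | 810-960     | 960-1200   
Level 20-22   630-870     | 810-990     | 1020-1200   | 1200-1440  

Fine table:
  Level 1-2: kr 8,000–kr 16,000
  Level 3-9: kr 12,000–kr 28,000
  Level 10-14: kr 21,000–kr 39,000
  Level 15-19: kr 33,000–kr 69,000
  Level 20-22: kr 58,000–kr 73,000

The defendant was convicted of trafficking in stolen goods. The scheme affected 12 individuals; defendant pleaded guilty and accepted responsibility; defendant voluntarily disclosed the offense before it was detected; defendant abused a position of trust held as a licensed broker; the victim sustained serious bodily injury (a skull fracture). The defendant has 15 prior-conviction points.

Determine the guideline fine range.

kr 58,000–kr 73,000

Base offense level for trafficking in stolen goods: 15.
A2 applies (level before this adjustment is 15 ≥ 11, so +4): 15 + 4 = 19.
A3 applies: 19 + 5 = 24.
A4 applies: 24 − 1 = 23.
A5 applies: 23 − 2 = 21.
A7 does not apply.
A8 applies: 21 + 1 = 22.
Final offense level: 22.
Level 22 falls in the 20-22 band.
Fine table: Level 20-22 → kr 58,000–kr 73,000.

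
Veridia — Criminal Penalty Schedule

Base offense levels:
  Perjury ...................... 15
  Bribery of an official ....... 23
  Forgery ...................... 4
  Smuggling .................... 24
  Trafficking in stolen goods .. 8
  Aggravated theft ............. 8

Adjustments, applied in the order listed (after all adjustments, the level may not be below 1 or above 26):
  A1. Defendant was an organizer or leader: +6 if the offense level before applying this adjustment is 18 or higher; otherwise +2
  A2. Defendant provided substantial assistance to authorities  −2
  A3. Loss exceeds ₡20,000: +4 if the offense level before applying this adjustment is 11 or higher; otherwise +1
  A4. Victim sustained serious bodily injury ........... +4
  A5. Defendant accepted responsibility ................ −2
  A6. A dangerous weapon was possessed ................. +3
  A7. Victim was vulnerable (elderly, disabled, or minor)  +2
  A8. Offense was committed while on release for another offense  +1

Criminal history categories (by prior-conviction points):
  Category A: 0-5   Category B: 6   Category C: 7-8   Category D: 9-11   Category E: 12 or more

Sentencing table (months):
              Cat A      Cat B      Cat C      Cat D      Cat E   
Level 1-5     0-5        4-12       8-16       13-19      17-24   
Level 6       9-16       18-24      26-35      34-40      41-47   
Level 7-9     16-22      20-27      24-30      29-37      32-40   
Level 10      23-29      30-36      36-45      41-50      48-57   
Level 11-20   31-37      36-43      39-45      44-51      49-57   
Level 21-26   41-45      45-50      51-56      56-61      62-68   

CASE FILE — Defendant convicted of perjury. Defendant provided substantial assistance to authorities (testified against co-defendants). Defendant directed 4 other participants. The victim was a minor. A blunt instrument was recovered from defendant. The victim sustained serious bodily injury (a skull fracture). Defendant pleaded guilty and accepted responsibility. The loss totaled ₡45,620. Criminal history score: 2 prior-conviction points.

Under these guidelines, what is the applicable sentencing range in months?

Base offense level for perjury: 15.
A1 applies (level before this adjustment is 15 < 18, so +2): 15 + 2 = 17.
A2 applies: 17 − 2 = 15.
A3 applies (level before this adjustment is 15 ≥ 11, so +4): 15 + 4 = 19.
A4 applies: 19 + 4 = 23.
A5 applies: 23 − 2 = 21.
A6 applies: 21 + 3 = 24.
A7 applies: 24 + 2 = 26.
A8 does not apply.
Final offense level: 26.
Criminal history: 2 prior points → Category A (0-5).
Level 26 falls in the 21-26 band.
Grid: Level 21-26 × Category A = 41-45 months.

41-45 months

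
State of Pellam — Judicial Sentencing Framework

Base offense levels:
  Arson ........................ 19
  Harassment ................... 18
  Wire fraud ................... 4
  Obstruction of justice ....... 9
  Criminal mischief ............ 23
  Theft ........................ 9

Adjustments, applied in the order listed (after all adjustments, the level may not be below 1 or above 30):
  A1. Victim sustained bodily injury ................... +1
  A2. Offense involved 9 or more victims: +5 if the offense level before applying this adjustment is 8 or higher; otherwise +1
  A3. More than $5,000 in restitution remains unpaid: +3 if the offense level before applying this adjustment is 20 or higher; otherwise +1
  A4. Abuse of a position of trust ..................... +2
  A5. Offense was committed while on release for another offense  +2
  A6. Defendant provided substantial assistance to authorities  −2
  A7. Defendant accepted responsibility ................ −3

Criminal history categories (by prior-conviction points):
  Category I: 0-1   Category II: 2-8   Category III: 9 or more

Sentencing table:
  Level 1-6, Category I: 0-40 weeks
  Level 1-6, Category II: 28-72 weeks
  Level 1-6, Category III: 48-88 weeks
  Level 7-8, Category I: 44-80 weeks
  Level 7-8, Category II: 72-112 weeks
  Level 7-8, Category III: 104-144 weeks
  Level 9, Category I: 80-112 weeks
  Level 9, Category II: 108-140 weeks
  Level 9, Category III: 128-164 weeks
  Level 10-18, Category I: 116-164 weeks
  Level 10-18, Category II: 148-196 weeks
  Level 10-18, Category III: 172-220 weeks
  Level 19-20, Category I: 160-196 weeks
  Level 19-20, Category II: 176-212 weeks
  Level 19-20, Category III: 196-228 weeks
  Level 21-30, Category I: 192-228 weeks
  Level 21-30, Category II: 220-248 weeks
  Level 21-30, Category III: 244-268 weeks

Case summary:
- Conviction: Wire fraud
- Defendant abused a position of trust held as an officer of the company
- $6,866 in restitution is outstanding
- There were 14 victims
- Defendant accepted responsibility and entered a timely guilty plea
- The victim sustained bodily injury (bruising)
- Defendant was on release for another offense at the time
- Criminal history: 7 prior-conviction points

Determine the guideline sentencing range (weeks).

Base offense level for wire fraud: 4.
A1 applies: 4 + 1 = 5.
A2 applies (level before this adjustment is 5 < 8, so +1): 5 + 1 = 6.
A3 applies (level before this adjustment is 6 < 20, so +1): 6 + 1 = 7.
A4 applies: 7 + 2 = 9.
A5 applies: 9 + 2 = 11.
A7 applies: 11 − 3 = 8.
Final offense level: 8.
Criminal history: 7 prior points → Category II (2-8).
Level 8 falls in the 7-8 band.
Grid: Level 7-8 × Category II = 72-112 weeks.

72-112 weeks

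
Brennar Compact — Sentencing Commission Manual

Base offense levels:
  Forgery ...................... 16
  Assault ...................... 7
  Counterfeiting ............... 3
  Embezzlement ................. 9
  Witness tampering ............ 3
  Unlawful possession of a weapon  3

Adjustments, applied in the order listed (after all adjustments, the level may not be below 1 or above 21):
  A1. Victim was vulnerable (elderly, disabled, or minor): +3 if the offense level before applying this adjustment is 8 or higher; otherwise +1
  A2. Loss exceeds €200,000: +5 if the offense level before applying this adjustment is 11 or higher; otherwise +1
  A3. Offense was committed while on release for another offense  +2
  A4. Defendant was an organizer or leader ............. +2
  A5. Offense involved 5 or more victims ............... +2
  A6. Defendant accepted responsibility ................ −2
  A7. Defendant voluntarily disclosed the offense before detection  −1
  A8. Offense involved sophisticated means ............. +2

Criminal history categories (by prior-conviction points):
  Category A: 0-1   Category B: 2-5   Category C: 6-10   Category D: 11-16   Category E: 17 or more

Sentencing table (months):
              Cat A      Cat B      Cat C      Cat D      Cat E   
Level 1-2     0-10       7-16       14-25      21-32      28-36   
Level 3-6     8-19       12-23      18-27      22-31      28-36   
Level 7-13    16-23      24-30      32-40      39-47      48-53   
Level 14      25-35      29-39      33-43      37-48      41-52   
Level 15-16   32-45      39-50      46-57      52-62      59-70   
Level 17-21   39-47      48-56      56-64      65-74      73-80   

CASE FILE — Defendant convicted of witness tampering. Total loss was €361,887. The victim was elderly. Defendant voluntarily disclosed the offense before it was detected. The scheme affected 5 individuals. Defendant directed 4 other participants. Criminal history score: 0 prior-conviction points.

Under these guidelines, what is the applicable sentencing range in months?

16-23 months

Base offense level for witness tampering: 3.
A1 applies (level before this adjustment is 3 < 8, so +1): 3 + 1 = 4.
A2 applies (level before this adjustment is 4 < 11, so +1): 4 + 1 = 5.
A3 does not apply.
A4 applies: 5 + 2 = 7.
A5 applies: 7 + 2 = 9.
A7 applies: 9 − 1 = 8.
A8 does not apply.
Final offense level: 8.
Criminal history: 0 prior points → Category A (0-1).
Level 8 falls in the 7-13 band.
Grid: Level 7-13 × Category A = 16-23 months.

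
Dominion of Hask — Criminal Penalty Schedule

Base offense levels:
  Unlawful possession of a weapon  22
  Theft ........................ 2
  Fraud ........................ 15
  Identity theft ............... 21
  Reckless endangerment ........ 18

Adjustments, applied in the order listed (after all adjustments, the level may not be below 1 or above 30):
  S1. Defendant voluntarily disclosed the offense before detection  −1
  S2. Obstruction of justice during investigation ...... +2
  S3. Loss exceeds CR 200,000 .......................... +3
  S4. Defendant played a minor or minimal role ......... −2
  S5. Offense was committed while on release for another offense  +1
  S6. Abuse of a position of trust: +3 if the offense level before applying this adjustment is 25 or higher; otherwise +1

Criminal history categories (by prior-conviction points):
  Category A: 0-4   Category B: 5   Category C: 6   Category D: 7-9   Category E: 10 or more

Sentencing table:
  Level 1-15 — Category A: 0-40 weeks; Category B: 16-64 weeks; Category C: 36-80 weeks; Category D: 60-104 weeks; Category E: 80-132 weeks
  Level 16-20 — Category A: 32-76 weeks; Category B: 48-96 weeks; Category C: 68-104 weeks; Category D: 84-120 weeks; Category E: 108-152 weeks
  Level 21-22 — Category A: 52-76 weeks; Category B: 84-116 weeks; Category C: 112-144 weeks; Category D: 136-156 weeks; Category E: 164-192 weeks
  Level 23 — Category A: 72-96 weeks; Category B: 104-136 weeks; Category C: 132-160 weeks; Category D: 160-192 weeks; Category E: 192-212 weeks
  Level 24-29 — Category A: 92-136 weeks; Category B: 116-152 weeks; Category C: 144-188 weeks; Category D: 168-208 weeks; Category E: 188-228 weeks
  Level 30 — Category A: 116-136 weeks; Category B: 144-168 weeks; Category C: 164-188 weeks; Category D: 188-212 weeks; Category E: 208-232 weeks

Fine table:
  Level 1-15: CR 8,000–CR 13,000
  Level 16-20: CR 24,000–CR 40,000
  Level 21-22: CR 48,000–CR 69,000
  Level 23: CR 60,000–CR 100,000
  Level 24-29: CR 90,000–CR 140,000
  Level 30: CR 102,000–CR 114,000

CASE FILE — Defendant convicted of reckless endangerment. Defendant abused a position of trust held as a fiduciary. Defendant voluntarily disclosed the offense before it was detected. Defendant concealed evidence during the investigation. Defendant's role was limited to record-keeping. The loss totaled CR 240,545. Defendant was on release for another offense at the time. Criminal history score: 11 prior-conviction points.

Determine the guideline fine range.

Base offense level for reckless endangerment: 18.
S1 applies: 18 − 1 = 17.
S2 applies: 17 + 2 = 19.
S3 applies: 19 + 3 = 22.
S4 applies: 22 − 2 = 20.
S5 applies: 20 + 1 = 21.
S6 applies (level before this adjustment is 21 < 25, so +1): 21 + 1 = 22.
Final offense level: 22.
Level 22 falls in the 21-22 band.
Fine table: Level 21-22 → CR 48,000–CR 69,000.

CR 48,000–CR 69,000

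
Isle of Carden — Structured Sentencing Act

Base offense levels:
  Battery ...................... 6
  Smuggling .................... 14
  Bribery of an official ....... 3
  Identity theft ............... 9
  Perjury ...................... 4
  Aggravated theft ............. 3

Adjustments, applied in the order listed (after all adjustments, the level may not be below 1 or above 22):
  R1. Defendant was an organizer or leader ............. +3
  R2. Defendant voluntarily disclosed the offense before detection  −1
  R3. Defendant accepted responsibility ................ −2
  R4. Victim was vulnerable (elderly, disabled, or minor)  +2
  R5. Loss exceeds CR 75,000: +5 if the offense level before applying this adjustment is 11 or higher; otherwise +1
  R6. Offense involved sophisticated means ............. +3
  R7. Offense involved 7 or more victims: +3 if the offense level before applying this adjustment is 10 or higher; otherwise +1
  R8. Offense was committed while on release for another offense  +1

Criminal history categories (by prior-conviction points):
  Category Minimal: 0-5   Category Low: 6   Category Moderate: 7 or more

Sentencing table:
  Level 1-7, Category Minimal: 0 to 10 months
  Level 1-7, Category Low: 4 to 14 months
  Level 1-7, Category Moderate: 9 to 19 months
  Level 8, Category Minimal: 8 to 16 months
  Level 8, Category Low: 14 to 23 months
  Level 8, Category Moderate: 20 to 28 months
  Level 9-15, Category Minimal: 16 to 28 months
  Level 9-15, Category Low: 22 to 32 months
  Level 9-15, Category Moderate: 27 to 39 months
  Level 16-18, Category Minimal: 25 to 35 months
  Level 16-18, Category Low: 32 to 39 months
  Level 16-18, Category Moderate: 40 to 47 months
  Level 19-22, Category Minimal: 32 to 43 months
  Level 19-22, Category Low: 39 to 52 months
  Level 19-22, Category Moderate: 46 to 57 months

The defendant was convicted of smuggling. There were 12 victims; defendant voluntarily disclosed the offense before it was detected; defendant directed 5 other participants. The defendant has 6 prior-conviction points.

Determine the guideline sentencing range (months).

Base offense level for smuggling: 14.
R1 applies: 14 + 3 = 17.
R2 applies: 17 − 1 = 16.
R7 applies (level before this adjustment is 16 ≥ 10, so +3): 16 + 3 = 19.
Final offense level: 19.
Criminal history: 6 prior points → Category Low (6).
Level 19 falls in the 19-22 band.
Grid: Level 19-22 × Category Low = 39-52 months.

39-52 months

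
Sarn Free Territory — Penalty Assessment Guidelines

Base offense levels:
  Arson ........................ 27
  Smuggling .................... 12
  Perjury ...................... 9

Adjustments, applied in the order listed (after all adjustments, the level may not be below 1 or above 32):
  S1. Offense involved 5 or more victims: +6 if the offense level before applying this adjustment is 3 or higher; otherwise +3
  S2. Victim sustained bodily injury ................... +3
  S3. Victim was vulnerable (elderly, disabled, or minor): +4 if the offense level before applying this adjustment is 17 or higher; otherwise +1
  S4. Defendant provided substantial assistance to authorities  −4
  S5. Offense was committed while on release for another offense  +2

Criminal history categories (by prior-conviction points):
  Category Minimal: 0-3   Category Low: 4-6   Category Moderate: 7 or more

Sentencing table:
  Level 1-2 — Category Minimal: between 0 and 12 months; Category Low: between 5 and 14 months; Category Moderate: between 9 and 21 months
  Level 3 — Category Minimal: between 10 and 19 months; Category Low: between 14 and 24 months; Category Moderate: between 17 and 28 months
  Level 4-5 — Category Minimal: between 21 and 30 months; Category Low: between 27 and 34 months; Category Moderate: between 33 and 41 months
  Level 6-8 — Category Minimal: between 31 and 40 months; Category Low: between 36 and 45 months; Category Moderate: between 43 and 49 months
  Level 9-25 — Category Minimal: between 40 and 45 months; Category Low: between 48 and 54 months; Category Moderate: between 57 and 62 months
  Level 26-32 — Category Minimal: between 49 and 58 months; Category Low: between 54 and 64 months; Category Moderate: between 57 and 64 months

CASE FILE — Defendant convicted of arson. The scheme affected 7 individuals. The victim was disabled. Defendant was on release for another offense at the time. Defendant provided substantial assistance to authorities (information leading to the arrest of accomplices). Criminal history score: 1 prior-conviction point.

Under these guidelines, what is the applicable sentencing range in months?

Base offense level for arson: 27.
S1 applies (level before this adjustment is 27 ≥ 3, so +6): 27 + 6 = 33.
S3 applies (level before this adjustment is 33 ≥ 17, so +4): 33 + 4 = 37.
S4 applies: 37 − 4 = 33.
S5 applies: 33 + 2 = 35.
Level 35 exceeds the maximum of 32; capped at 32.
Final offense level: 32.
Criminal history: 1 prior point → Category Minimal (0-3).
Level 32 falls in the 26-32 band.
Grid: Level 26-32 × Category Minimal = 49-58 months.

49-58 months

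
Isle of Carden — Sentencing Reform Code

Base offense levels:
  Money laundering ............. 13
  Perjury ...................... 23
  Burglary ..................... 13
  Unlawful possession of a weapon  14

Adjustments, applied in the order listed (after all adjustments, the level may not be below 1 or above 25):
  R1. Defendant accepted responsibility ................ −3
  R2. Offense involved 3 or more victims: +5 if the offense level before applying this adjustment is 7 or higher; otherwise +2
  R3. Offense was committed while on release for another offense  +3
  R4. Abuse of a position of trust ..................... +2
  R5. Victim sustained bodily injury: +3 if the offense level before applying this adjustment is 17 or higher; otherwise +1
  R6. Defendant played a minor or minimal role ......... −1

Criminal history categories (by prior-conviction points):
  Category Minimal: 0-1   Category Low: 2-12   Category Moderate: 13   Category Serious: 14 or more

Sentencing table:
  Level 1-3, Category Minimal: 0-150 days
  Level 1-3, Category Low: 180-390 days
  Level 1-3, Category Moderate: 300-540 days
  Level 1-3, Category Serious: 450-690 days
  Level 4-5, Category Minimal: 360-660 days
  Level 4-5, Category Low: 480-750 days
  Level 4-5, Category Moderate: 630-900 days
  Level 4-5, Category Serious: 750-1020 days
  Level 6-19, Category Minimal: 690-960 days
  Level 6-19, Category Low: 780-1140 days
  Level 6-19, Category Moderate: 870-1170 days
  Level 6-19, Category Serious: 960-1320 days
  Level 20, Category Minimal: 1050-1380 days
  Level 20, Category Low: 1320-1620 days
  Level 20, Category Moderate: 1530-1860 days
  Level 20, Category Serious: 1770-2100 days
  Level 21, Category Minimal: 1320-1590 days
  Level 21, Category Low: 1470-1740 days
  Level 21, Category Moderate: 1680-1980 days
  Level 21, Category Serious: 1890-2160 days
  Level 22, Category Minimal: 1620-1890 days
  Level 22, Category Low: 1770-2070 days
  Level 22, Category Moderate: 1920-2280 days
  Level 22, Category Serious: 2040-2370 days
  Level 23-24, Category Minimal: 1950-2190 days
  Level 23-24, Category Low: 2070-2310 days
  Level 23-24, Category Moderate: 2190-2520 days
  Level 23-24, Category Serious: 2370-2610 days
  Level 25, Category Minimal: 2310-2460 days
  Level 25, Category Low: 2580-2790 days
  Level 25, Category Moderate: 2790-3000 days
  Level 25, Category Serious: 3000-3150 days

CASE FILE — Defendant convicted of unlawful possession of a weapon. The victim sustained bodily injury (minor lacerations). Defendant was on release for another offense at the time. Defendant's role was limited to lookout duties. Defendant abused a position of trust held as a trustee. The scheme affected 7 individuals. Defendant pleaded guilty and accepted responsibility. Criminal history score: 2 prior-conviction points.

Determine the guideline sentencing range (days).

2070-2310 days

Base offense level for unlawful possession of a weapon: 14.
R1 applies: 14 − 3 = 11.
R2 applies (level before this adjustment is 11 ≥ 7, so +5): 11 + 5 = 16.
R3 applies: 16 + 3 = 19.
R4 applies: 19 + 2 = 21.
R5 applies (level before this adjustment is 21 ≥ 17, so +3): 21 + 3 = 24.
R6 applies: 24 − 1 = 23.
Final offense level: 23.
Criminal history: 2 prior points → Category Low (2-12).
Level 23 falls in the 23-24 band.
Grid: Level 23-24 × Category Low = 2070-2310 days.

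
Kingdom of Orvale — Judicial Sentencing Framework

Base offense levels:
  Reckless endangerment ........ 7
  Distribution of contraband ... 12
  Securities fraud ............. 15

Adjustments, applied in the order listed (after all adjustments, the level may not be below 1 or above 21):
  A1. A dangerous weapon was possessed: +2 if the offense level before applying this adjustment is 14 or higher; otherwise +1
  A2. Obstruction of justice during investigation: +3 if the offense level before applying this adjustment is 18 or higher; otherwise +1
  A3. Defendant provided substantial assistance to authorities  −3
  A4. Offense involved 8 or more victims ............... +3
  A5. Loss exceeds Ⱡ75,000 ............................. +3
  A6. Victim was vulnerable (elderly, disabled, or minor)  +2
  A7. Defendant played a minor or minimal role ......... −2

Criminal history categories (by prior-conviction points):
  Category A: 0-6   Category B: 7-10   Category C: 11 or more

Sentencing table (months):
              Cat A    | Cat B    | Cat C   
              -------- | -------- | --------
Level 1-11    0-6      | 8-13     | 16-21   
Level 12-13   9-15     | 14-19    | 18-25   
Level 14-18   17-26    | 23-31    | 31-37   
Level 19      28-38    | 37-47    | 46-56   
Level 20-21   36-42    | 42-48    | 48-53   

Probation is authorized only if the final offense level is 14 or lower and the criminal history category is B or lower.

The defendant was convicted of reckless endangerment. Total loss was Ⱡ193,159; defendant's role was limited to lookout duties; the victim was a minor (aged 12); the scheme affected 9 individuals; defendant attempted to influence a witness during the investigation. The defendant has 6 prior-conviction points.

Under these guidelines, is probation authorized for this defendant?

Base offense level for reckless endangerment: 7.
A1 does not apply.
A2 applies (level before this adjustment is 7 < 18, so +1): 7 + 1 = 8.
A3 does not apply.
A4 applies: 8 + 3 = 11.
A5 applies: 11 + 3 = 14.
A6 applies: 14 + 2 = 16.
A7 applies: 16 − 2 = 14.
Final offense level: 14.
Criminal history: 6 prior points → Category A (0-6).
Level 14 falls in the 14-18 band.
Grid: Level 14-18 × Category A = 17-26 months.
Probation check: level 14 ≤ 14 and category A ≤ B → eligible.

Yes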